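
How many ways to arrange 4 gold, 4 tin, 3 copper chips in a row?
11! / (4! × 4! × 3!) = 11550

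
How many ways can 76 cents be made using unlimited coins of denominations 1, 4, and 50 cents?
Coefficient of x^76 in 1/(1-x^1) · 1/(1-x^4) · 1/(1-x^50). Case on j = number of 50-cent coins (j = 0..1); remainder r = 76 - 50j is made from {1,4} in ⌊r/4⌋+1 ways. r = 76, 26 → 20 + 7 = 27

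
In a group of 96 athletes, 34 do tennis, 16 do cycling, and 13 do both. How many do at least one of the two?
|A∪B| = |A| + |B| - |A∩B| = 34 + 16 - 13 = 37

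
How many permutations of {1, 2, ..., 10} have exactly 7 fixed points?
Choose the 7 fixed points C(10,7) = 120, derange the rest: !3 = Σ_{j=0}^{3} (-1)^j·3!/j! = 6 - 6 + 3 - 1 = 2. Product = 120 × 2 = 240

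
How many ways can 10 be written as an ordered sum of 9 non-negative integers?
C(10+9-1, 9-1) = C(18, 8) = 43758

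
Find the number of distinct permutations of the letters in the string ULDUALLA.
8! / (2! × 1! × 2! × 3!) = 1680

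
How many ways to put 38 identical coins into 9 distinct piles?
C(38+9-1, 9-1) = C(46, 8) = 260932815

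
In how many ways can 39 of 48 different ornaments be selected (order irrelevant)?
C(48,39) = 48!/(39!×9!) = 1677106640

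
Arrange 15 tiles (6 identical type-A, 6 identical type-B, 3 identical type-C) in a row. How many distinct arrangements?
15! / (6! × 6! × 3!) = 420420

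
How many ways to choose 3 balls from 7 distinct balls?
C(7,3) = 7!/(3!×4!) = 35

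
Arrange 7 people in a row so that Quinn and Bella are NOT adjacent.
Total - adjacent = 7! - (7-1)!×2 = 5040 - 1440 = 3600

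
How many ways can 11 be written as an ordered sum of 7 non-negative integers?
C(11+7-1, 7-1) = C(17, 6) = 12376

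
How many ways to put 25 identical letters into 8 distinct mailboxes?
C(25+8-1, 8-1) = C(32, 7) = 3365856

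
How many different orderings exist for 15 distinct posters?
15! = 1307674368000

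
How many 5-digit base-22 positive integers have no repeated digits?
First digit: 21 choices (nonzero). Then descending: 21 × 21 × 20 × 19 × 18 = 3016440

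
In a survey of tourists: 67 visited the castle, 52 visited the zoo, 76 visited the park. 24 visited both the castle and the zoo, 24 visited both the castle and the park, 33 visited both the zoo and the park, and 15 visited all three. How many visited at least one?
|A∪B∪C| = 67+52+76-24-24-33+15 = 129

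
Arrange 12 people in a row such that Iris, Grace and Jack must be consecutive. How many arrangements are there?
Treat the 3 as one block: (12-3+1)! × 3! = 3628800 × 6 = 21772800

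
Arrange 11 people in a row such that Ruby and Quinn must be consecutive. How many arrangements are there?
Treat the 2 as one block: (11-2+1)! × 2! = 3628800 × 2 = 7257600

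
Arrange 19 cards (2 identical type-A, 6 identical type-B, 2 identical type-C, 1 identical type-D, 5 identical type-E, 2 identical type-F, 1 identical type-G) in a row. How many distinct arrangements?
19! / (2! × 6! × 2! × 1! × 5! × 2! × 1!) = 175991175360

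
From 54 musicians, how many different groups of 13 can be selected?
C(54,13) = 54!/(13!×41!) = 1108176102180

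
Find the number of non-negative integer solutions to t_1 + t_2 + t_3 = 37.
C(37+3-1, 3-1) = C(39, 2) = 741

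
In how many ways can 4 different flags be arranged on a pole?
4! = 24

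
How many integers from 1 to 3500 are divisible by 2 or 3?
⌊3500/2⌋ + ⌊3500/3⌋ - ⌊3500/6⌋ = 1750 + 1166 - 583 = 2333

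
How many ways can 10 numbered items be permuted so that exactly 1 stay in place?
Choose the 1 fixed point C(10,1) = 10, derange the rest: !9 = Σ_{j=0}^{9} (-1)^j·9!/j! = 362880 - 362880 + 181440 - 60480 + 15120 - 3024 + 504 - 72 + 9 - 1 = 133496. Product = 10 × 133496 = 1334960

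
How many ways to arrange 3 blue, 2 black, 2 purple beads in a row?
7! / (3! × 2! × 2!) = 210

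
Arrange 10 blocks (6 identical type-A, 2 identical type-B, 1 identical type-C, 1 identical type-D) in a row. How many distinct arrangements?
10! / (6! × 2! × 1! × 1!) = 2520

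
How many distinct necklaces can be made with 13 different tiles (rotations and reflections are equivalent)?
(13-1)!/2 = 479001600/2 = 239500800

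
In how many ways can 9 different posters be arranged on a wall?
9! = 362880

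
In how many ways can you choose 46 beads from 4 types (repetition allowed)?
C(46+4-1, 4-1) = C(49, 3) = 18424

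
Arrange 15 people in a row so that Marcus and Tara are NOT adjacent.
Total - adjacent = 15! - (15-1)!×2 = 1307674368000 - 174356582400 = 1133317785600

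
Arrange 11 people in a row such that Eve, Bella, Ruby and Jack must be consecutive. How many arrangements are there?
Treat the 4 as one block: (11-4+1)! × 4! = 40320 × 24 = 967680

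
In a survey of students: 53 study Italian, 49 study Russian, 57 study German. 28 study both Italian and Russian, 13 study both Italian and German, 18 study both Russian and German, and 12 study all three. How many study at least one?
|A∪B∪C| = 53+49+57-28-13-18+12 = 112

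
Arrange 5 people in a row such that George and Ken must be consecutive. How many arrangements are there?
Treat the 2 as one block: (5-2+1)! × 2! = 24 × 2 = 48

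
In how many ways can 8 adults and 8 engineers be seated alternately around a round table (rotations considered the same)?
Fix one of the adults: (8-1)! ways for the remaining adults, × 8! ways for the engineers = 5040 × 40320 = 203212800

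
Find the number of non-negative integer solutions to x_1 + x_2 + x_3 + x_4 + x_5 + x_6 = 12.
C(12+6-1, 6-1) = C(17, 5) = 6188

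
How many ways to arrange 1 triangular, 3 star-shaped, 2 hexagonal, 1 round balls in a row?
7! / (1! × 3! × 2! × 1!) = 420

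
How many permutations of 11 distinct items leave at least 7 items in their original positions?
Exactly j fixed points: C(11,j)·!(11-j); sum over j ≥ 7 (derangement numbers via !m = (m-1)·(!(m-1) + !(m-2)): !0..!4 = 1, 0, 1, 2, 9). Σ_{j=7}^{11} C(11,j)·!(11-j) = C(11,7)·!4 + C(11,8)·!3 + C(11,9)·!2 + C(11,10)·!1 + C(11,11)·!0 = 330·9 + 165·2 + 55·1 + 11·0 + 1·1 = 3356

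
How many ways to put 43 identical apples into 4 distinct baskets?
C(43+4-1, 4-1) = C(46, 3) = 15180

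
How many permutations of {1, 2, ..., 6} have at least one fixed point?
Complement of the derangements. !6 = Σ_{j=0}^{6} (-1)^j·6!/j! = 720 - 720 + 360 - 120 + 30 - 6 + 1 = 265. 6! - !6 = 720 - 265 = 455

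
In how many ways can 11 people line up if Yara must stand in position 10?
Fix one position: (11-1)! = 3628800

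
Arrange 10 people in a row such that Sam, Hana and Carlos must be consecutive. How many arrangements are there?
Treat the 3 as one block: (10-3+1)! × 3! = 40320 × 6 = 241920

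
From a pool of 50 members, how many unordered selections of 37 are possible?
C(50,37) = 50!/(37!×13!) = 354860518600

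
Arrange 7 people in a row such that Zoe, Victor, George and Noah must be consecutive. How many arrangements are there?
Treat the 4 as one block: (7-4+1)! × 4! = 24 × 24 = 576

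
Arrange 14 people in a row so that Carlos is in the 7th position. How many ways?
Fix one position: (14-1)! = 6227020800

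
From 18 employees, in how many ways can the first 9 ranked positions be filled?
P(18,9) = 18!/(18-9)! = 17643225600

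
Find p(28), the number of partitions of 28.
Pentagonal recurrence p(n) = p(n-1) + p(n-2) - p(n-5) - p(n-7) + p(n-12) + p(n-15) - ... gives p(0..27) = 1, 1, 2, 3, 5, 7, 11, 15, 22, 30, 42, 56, 77, 101, 135, 176, 231, 297, 385, 490, 627, 792, 1002, 1255, 1575, 1958, 2436, 3010. p(28) = p(27) + p(26) - p(23) - p(21) + p(16) + p(13) - p(6) - p(2) = 3010 + 2436 - 1255 - 792 + 231 + 101 - 11 - 2 = 3718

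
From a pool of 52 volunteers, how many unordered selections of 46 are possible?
C(52,46) = 52!/(46!×6!) = 20358520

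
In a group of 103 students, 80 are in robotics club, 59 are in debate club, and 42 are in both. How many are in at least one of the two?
|A∪B| = |A| + |B| - |A∩B| = 80 + 59 - 42 = 97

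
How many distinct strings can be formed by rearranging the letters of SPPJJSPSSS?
10! / (5! × 2! × 3!) = 2520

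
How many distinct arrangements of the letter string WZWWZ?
5! / (3! × 2!) = 10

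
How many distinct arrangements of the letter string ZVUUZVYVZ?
9! / (3! × 2! × 3! × 1!) = 5040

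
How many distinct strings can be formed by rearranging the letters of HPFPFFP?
7! / (3! × 3! × 1!) = 140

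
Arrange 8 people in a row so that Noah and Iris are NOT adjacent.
Total - adjacent = 8! - (8-1)!×2 = 40320 - 10080 = 30240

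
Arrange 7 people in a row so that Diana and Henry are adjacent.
Treat as block: (7-1)! × 2! = 720 × 2 = 1440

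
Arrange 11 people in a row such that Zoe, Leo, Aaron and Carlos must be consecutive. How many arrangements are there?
Treat the 4 as one block: (11-4+1)! × 4! = 40320 × 24 = 967680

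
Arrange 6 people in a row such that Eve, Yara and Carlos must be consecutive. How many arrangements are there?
Treat the 3 as one block: (6-3+1)! × 3! = 24 × 6 = 144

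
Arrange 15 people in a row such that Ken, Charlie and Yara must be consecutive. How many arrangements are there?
Treat the 3 as one block: (15-3+1)! × 3! = 6227020800 × 6 = 37362124800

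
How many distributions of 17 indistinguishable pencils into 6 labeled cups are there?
C(17+6-1, 6-1) = C(22, 5) = 26334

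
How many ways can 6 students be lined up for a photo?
6! = 720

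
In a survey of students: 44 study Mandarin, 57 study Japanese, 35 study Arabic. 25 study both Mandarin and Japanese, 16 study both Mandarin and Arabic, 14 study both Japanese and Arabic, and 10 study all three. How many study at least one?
|A∪B∪C| = 44+57+35-25-16-14+10 = 91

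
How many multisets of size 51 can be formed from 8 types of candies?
C(51+8-1, 8-1) = C(58, 7) = 300674088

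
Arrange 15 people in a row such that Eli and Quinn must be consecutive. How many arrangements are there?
Treat the 2 as one block: (15-2+1)! × 2! = 87178291200 × 2 = 174356582400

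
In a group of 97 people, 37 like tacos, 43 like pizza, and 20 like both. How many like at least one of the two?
|A∪B| = |A| + |B| - |A∩B| = 37 + 43 - 20 = 60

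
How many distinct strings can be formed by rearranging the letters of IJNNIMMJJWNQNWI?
15! / (2! × 3! × 3! × 4! × 1! × 2!) = 378378000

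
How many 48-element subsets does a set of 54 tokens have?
C(54,48) = 54!/(48!×6!) = 25827165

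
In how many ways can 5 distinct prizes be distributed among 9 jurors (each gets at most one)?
P(9,5) = 9!/(9-5)! = 15120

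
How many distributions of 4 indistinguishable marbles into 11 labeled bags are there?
C(4+11-1, 11-1) = C(14, 10) = 1001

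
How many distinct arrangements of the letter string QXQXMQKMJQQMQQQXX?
17! / (4! × 3! × 1! × 1! × 8!) = 61261200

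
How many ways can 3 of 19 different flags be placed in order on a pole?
P(19,3) = 19!/(19-3)! = 5814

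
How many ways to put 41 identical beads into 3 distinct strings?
C(41+3-1, 3-1) = C(43, 2) = 903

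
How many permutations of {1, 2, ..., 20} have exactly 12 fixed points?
Choose the 12 fixed points C(20,12) = 125970, derange the rest: !8 = Σ_{j=0}^{8} (-1)^j·8!/j! = 40320 - 40320 + 20160 - 6720 + 1680 - 336 + 56 - 8 + 1 = 14833. Product = 125970 × 14833 = 1868513010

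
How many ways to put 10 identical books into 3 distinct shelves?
C(10+3-1, 3-1) = C(12, 2) = 66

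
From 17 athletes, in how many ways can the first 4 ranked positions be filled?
P(17,4) = 17!/(17-4)! = 57120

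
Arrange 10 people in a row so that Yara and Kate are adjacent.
Treat as block: (10-1)! × 2! = 362880 × 2 = 725760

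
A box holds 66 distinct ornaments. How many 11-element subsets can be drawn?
C(66,11) = 66!/(11!×55!) = 1074082795968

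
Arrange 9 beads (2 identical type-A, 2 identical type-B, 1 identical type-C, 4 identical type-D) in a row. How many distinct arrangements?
9! / (2! × 2! × 1! × 4!) = 3780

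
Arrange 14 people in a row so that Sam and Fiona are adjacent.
Treat as block: (14-1)! × 2! = 6227020800 × 2 = 12454041600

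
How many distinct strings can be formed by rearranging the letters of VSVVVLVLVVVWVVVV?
16! / (1! × 12! × 2! × 1!) = 21840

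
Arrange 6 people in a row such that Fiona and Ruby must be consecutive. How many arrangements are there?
Treat the 2 as one block: (6-2+1)! × 2! = 120 × 2 = 240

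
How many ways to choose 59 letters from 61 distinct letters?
C(61,59) = 61!/(59!×2!) = 1830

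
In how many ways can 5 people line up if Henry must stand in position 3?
Fix one position: (5-1)! = 24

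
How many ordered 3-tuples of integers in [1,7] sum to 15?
Coefficient of x^15 in (x + x² + ... + x^7)^3. By inclusion-exclusion on dice exceeding 7: Σ_j (-1)^j C(3,j)·C(15-1-7j, 2) = C(3,0)·C(14,2) - C(3,1)·C(7,2) = 1·91 - 3·21 = 28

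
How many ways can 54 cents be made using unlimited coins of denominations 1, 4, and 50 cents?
Coefficient of x^54 in 1/(1-x^1) · 1/(1-x^4) · 1/(1-x^50). Case on j = number of 50-cent coins (j = 0..1); remainder r = 54 - 50j is made from {1,4} in ⌊r/4⌋+1 ways. r = 54, 4 → 14 + 2 = 16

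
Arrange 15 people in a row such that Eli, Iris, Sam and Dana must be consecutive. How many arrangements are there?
Treat the 4 as one block: (15-4+1)! × 4! = 479001600 × 24 = 11496038400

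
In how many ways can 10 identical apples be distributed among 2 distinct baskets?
C(10+2-1, 2-1) = C(11, 1) = 11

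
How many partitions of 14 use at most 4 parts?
By conjugation, equals partitions of 14 into parts ≤ 4. Let r_j(i) = number of partitions of i into parts ≤ j, for i = 0..14. r_1(i) = 1 for all i; r_j(i) = r_{j-1}(i) + r_j(i-j). Rows j = 2..4: ≤2: 1 1 2 2 3 3 4 4 5 5 6 6 7 7 8; ≤3: 1 1 2 3 4 5 7 8 10 12 14 16 19 21 24; ≤4: 1 1 2 3 5 6 9 11 15 18 23 27 34 39 47. r_4(14) = 47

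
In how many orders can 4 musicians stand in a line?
4! = 24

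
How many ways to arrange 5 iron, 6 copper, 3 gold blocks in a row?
14! / (5! × 6! × 3!) = 168168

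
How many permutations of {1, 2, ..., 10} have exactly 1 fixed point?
Choose the 1 fixed point C(10,1) = 10, derange the rest: !9 = Σ_{j=0}^{9} (-1)^j·9!/j! = 362880 - 362880 + 181440 - 60480 + 15120 - 3024 + 504 - 72 + 9 - 1 = 133496. Product = 10 × 133496 = 1334960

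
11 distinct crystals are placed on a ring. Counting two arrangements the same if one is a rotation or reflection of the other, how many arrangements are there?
(11-1)!/2 = 3628800/2 = 1814400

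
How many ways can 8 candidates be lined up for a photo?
8! = 40320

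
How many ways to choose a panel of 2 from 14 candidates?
C(14,2) = 14!/(2!×12!) = 91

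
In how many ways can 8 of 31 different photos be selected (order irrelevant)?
C(31,8) = 31!/(8!×23!) = 7888725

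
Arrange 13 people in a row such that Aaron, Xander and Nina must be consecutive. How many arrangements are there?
Treat the 3 as one block: (13-3+1)! × 3! = 39916800 × 6 = 239500800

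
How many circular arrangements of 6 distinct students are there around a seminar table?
Circular: fix one position, arrange the rest. (6-1)! = 120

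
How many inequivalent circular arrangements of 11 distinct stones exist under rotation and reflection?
(11-1)!/2 = 3628800/2 = 1814400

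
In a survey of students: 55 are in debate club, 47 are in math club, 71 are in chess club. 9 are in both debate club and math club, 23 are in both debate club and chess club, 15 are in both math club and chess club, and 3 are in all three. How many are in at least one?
|A∪B∪C| = 55+47+71-9-23-15+3 = 129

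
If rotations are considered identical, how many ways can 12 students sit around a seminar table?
Circular: fix one position, arrange the rest. (12-1)! = 39916800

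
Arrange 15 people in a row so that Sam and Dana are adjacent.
Treat as block: (15-1)! × 2! = 87178291200 × 2 = 174356582400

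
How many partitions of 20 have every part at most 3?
Let r_j(i) = number of partitions of i into parts ≤ j, for i = 0..20. r_1(i) = 1 for all i; r_j(i) = r_{j-1}(i) + r_j(i-j). Rows j = 2..3: ≤2: 1 1 2 2 3 3 4 4 5 5 6 6 7 7 8 8 9 9 10 10 11; ≤3: 1 1 2 3 4 5 7 8 10 12 14 16 19 21 24 27 30 33 37 40 44. r_3(20) = 44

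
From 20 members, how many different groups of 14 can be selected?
C(20,14) = 20!/(14!×6!) = 38760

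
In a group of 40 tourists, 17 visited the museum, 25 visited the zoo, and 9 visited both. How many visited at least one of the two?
|A∪B| = |A| + |B| - |A∩B| = 17 + 25 - 9 = 33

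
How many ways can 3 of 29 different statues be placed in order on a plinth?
P(29,3) = 29!/(29-3)! = 21924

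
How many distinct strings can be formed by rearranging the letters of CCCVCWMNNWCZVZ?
14! / (2! × 2! × 5! × 2! × 2! × 1!) = 45405360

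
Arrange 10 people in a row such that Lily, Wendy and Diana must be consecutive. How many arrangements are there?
Treat the 3 as one block: (10-3+1)! × 3! = 40320 × 6 = 241920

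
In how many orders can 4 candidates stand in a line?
4! = 24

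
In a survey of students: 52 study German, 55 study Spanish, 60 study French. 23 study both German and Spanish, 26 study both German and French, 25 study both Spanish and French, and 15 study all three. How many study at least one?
|A∪B∪C| = 52+55+60-23-26-25+15 = 108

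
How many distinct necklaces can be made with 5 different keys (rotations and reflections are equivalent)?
(5-1)!/2 = 24/2 = 12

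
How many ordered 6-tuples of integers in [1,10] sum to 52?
Coefficient of x^52 in (x + x² + ... + x^10)^6. By inclusion-exclusion on dice exceeding 10: Σ_j (-1)^j C(6,j)·C(52-1-10j, 5) = C(6,0)·C(51,5) - C(6,1)·C(41,5) + C(6,2)·C(31,5) - C(6,3)·C(21,5) + C(6,4)·C(11,5) = 1·2349060 - 6·749398 + 15·169911 - 20·20349 + 15·462 = 1287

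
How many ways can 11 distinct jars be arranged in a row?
11! = 39916800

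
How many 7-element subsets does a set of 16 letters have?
C(16,7) = 16!/(7!×9!) = 11440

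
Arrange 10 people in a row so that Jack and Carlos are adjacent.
Treat as block: (10-1)! × 2! = 362880 × 2 = 725760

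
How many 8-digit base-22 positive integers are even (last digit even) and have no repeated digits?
Last∈{0,2,4,6,8,10,12,14,16,18,20}. Last=0: 586051200. Last nonzero: 10×20×P(20,6) = 5581440000. Total = 6167491200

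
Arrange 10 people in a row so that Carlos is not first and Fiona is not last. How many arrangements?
By inclusion-exclusion: 10! - 2×(10-1)! + (10-2)! = 3628800 - 725760 + 40320 = 2943360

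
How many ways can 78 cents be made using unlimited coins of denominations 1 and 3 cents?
Coefficient of x^78 in 1/(1-x^1) · 1/(1-x^3). Use j coins of 3 for j = 0..⌊78/3⌋ = 26, the rest in 1s: 26 + 1 = 27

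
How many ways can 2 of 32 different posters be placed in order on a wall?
P(32,2) = 32!/(32-2)! = 992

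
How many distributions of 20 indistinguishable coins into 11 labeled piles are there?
C(20+11-1, 11-1) = C(30, 10) = 30045015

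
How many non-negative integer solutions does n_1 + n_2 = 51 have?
C(51+2-1, 2-1) = C(52, 1) = 52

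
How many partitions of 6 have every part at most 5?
Let r_j(i) = number of partitions of i into parts ≤ j, for i = 0..6. r_1(i) = 1 for all i; r_j(i) = r_{j-1}(i) + r_j(i-j). Rows j = 2..5: ≤2: 1 1 2 2 3 3 4; ≤3: 1 1 2 3 4 5 7; ≤4: 1 1 2 3 5 6 9; ≤5: 1 1 2 3 5 7 10. r_5(6) = 10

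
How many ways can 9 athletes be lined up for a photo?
9! = 362880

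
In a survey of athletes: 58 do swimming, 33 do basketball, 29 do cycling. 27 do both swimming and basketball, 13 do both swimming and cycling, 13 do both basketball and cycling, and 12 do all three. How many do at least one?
|A∪B∪C| = 58+33+29-27-13-13+12 = 79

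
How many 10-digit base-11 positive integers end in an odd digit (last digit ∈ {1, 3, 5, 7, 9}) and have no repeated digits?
Last∈{1,3,5,7,9}. Last=0: 0. Last nonzero: 5×9×P(9,8) = 16329600. Total = 16329600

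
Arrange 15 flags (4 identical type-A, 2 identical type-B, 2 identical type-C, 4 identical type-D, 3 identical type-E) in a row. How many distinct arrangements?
15! / (4! × 2! × 2! × 4! × 3!) = 94594500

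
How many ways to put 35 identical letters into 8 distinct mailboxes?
C(35+8-1, 8-1) = C(42, 7) = 26978328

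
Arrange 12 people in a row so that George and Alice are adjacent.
Treat as block: (12-1)! × 2! = 39916800 × 2 = 79833600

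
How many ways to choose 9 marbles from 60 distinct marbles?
C(60,9) = 60!/(9!×51!) = 14783142660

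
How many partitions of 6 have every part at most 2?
Let r_j(i) = number of partitions of i into parts ≤ j, for i = 0..6. r_1(i) = 1 for all i; r_j(i) = r_{j-1}(i) + r_j(i-j). Rows j = 2..2: ≤2: 1 1 2 2 3 3 4. r_2(6) = 4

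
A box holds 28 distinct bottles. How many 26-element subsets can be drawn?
C(28,26) = 28!/(26!×2!) = 378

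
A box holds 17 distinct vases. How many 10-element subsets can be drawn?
C(17,10) = 17!/(10!×7!) = 19448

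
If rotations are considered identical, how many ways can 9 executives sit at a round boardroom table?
Circular: fix one position, arrange the rest. (9-1)! = 40320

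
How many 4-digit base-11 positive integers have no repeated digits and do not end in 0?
Last digit: 10 nonzero choices. First digit: 9 (nonzero, ≠last). Middle 2: P(9,2) = 72. Total = 6480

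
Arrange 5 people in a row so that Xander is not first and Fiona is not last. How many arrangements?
By inclusion-exclusion: 5! - 2×(5-1)! + (5-2)! = 120 - 48 + 6 = 78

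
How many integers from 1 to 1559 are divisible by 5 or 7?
⌊1559/5⌋ + ⌊1559/7⌋ - ⌊1559/35⌋ = 311 + 222 - 44 = 489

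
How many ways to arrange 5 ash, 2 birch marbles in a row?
7! / (5! × 2!) = 21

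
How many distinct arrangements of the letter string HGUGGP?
6! / (1! × 1! × 3! × 1!) = 120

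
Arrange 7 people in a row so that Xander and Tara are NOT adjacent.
Total - adjacent = 7! - (7-1)!×2 = 5040 - 1440 = 3600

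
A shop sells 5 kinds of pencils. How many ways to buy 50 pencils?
C(50+5-1, 5-1) = C(54, 4) = 316251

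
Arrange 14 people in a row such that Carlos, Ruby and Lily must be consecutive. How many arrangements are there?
Treat the 3 as one block: (14-3+1)! × 3! = 479001600 × 6 = 2874009600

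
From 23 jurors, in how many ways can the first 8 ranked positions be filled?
P(23,8) = 23!/(23-8)! = 19769460480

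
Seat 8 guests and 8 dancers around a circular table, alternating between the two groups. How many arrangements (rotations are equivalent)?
Fix one of the guests: (8-1)! ways for the remaining guests, × 8! ways for the dancers = 5040 × 40320 = 203212800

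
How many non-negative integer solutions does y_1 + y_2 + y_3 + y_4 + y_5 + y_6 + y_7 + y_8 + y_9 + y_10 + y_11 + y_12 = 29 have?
C(29+12-1, 12-1) = C(40, 11) = 2311801440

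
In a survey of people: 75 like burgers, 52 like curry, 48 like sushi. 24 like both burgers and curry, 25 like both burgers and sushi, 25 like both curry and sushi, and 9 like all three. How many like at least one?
|A∪B∪C| = 75+52+48-24-25-25+9 = 110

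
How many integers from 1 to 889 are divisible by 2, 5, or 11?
⌊889/2⌋+⌊889/5⌋+⌊889/11⌋ - ⌊889/10⌋-⌊889/22⌋-⌊889/55⌋ + ⌊889/110⌋ = 444+177+80 - 88-40-16 + 8 = 565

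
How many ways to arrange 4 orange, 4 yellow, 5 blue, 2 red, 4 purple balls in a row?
19! / (4! × 4! × 5! × 2! × 4!) = 36664828200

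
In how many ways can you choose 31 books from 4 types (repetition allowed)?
C(31+4-1, 4-1) = C(34, 3) = 5984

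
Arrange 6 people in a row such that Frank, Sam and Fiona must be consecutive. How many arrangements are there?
Treat the 3 as one block: (6-3+1)! × 3! = 24 × 6 = 144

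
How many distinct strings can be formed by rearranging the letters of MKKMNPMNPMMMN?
13! / (6! × 2! × 2! × 3!) = 360360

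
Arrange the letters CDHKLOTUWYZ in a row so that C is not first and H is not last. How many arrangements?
By inclusion-exclusion: 11! - 2×(11-1)! + (11-2)! = 39916800 - 7257600 + 362880 = 33022080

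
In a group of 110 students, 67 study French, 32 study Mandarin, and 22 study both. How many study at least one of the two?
|A∪B| = |A| + |B| - |A∩B| = 67 + 32 - 22 = 77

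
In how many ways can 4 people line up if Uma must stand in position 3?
Fix one position: (4-1)! = 6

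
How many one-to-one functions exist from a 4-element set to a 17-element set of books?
P(17,4) = 17!/(17-4)! = 57120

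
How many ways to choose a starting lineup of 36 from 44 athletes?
C(44,36) = 44!/(36!×8!) = 177232627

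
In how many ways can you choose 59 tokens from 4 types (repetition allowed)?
C(59+4-1, 4-1) = C(62, 3) = 37820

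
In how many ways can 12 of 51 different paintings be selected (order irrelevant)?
C(51,12) = 51!/(12!×39!) = 158753389900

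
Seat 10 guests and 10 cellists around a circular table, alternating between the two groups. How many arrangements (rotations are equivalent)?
Fix one of the guests: (10-1)! ways for the remaining guests, × 10! ways for the cellists = 362880 × 3628800 = 1316818944000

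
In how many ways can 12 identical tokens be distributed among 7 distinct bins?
C(12+7-1, 7-1) = C(18, 6) = 18564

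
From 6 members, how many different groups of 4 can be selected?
C(6,4) = 6!/(4!×2!) = 15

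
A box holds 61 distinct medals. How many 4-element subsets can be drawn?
C(61,4) = 61!/(4!×57!) = 521855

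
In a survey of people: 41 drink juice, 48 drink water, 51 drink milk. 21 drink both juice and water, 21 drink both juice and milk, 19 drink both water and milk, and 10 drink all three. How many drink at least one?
|A∪B∪C| = 41+48+51-21-21-19+10 = 89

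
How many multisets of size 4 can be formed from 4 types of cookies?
C(4+4-1, 4-1) = C(7, 3) = 35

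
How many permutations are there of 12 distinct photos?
12! = 479001600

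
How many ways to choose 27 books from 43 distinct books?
C(43,27) = 43!/(27!×16!) = 265182149218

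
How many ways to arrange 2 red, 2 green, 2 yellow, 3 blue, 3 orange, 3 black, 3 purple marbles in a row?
18! / (2! × 2! × 2! × 3! × 3! × 3! × 3!) = 617512896000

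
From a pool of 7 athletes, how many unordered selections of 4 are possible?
C(7,4) = 7!/(4!×3!) = 35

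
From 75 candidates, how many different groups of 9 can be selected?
C(75,9) = 75!/(9!×66!) = 125595622175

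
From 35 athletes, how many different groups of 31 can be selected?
C(35,31) = 35!/(31!×4!) = 52360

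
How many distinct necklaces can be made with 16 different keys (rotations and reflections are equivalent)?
(16-1)!/2 = 1307674368000/2 = 653837184000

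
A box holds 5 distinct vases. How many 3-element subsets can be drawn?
C(5,3) = 5!/(3!×2!) = 10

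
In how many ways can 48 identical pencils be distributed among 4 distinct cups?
C(48+4-1, 4-1) = C(51, 3) = 20825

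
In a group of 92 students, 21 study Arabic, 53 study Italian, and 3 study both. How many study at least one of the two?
|A∪B| = |A| + |B| - |A∩B| = 21 + 53 - 3 = 71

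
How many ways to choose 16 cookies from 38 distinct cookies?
C(38,16) = 38!/(16!×22!) = 22239974430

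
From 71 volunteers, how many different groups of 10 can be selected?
C(71,10) = 71!/(10!×61!) = 461738052776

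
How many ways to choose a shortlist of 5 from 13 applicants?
C(13,5) = 13!/(5!×8!) = 1287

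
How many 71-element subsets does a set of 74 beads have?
C(74,71) = 74!/(71!×3!) = 64824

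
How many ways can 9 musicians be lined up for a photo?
9! = 362880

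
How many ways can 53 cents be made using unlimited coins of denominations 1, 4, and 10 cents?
Coefficient of x^53 in 1/(1-x^1) · 1/(1-x^4) · 1/(1-x^10). Case on j = number of 10-cent coins (j = 0..5); remainder r = 53 - 10j is made from {1,4} in ⌊r/4⌋+1 ways. r = 53, 43, 33, 23, 13, 3 → 14 + 11 + 9 + 6 + 4 + 1 = 45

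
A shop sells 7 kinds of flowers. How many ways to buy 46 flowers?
C(46+7-1, 7-1) = C(52, 6) = 20358520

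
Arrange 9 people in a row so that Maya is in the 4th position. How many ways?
Fix one position: (9-1)! = 40320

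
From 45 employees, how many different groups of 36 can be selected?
C(45,36) = 45!/(36!×9!) = 886163135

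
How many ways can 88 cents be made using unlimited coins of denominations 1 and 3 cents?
Coefficient of x^88 in 1/(1-x^1) · 1/(1-x^3). Use j coins of 3 for j = 0..⌊88/3⌋ = 29, the rest in 1s: 29 + 1 = 30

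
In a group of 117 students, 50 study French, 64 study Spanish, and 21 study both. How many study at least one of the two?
|A∪B| = |A| + |B| - |A∩B| = 50 + 64 - 21 = 93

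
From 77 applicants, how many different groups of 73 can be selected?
C(77,73) = 77!/(73!×4!) = 1353275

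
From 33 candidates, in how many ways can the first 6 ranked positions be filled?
P(33,6) = 33!/(33-6)! = 797448960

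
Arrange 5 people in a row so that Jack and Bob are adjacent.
Treat as block: (5-1)! × 2! = 24 × 2 = 48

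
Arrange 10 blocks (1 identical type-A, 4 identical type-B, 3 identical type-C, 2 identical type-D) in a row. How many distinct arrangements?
10! / (1! × 4! × 3! × 2!) = 12600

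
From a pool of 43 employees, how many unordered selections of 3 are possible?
C(43,3) = 43!/(3!×40!) = 12341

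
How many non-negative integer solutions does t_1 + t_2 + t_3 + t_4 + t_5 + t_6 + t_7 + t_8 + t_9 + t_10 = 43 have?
C(43+10-1, 10-1) = C(52, 9) = 3679075400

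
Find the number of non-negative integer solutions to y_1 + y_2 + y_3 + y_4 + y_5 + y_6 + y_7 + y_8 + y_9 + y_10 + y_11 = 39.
C(39+11-1, 11-1) = C(49, 10) = 8217822536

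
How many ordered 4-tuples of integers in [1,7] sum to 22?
Coefficient of x^22 in (x + x² + ... + x^7)^4. By inclusion-exclusion on dice exceeding 7: Σ_j (-1)^j C(4,j)·C(22-1-7j, 3) = C(4,0)·C(21,3) - C(4,1)·C(14,3) + C(4,2)·C(7,3) = 1·1330 - 4·364 + 6·35 = 84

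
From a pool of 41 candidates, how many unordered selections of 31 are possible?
C(41,31) = 41!/(31!×10!) = 1121099408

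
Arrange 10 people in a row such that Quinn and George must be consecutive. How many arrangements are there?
Treat the 2 as one block: (10-2+1)! × 2! = 362880 × 2 = 725760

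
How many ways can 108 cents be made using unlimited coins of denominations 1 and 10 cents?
Coefficient of x^108 in 1/(1-x^1) · 1/(1-x^10). Use j coins of 10 for j = 0..⌊108/10⌋ = 10, the rest in 1s: 10 + 1 = 11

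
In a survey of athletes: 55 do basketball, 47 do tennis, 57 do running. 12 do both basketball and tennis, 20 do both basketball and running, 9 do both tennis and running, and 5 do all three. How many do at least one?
|A∪B∪C| = 55+47+57-12-20-9+5 = 123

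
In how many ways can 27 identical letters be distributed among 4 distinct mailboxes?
C(27+4-1, 4-1) = C(30, 3) = 4060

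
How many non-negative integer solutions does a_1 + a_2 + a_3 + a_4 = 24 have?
C(24+4-1, 4-1) = C(27, 3) = 2925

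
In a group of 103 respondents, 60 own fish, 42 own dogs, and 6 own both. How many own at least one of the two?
|A∪B| = |A| + |B| - |A∩B| = 60 + 42 - 6 = 96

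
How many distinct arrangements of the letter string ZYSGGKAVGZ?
10! / (3! × 2! × 1! × 1! × 1! × 1! × 1!) = 302400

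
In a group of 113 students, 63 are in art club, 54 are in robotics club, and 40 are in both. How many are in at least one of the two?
|A∪B| = |A| + |B| - |A∩B| = 63 + 54 - 40 = 77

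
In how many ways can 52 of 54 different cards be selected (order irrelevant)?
C(54,52) = 54!/(52!×2!) = 1431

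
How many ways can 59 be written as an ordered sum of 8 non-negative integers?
C(59+8-1, 8-1) = C(66, 7) = 778789440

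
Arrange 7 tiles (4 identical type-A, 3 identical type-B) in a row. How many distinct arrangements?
7! / (4! × 3!) = 35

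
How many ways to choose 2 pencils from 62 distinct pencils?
C(62,2) = 62!/(2!×60!) = 1891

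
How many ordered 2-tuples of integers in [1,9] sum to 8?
Coefficient of x^8 in (x + x² + ... + x^9)^2. By inclusion-exclusion on dice exceeding 9: Σ_j (-1)^j C(2,j)·C(8-1-9j, 1) = C(2,0)·C(7,1) = 1·7 = 7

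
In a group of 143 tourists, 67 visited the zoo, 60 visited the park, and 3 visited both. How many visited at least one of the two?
|A∪B| = |A| + |B| - |A∩B| = 67 + 60 - 3 = 124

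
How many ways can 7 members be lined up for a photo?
7! = 5040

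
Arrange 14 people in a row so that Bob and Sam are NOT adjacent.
Total - adjacent = 14! - (14-1)!×2 = 87178291200 - 12454041600 = 74724249600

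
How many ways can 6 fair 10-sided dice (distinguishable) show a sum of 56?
Coefficient of x^56 in (x + x² + ... + x^10)^6. By inclusion-exclusion on dice exceeding 10: Σ_j (-1)^j C(6,j)·C(56-1-10j, 5) = C(6,0)·C(55,5) - C(6,1)·C(45,5) + C(6,2)·C(35,5) - C(6,3)·C(25,5) + C(6,4)·C(15,5) - C(6,5)·C(5,5) = 1·3478761 - 6·1221759 + 15·324632 - 20·53130 + 15·3003 - 6·1 = 126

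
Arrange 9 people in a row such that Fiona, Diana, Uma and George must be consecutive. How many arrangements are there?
Treat the 4 as one block: (9-4+1)! × 4! = 720 × 24 = 17280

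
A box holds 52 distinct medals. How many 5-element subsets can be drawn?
C(52,5) = 52!/(5!×47!) = 2598960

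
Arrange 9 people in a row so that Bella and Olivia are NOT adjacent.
Total - adjacent = 9! - (9-1)!×2 = 362880 - 80640 = 282240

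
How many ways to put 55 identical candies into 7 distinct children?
C(55+7-1, 7-1) = C(61, 6) = 55525372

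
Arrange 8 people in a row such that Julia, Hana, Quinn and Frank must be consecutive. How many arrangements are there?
Treat the 4 as one block: (8-4+1)! × 4! = 120 × 24 = 2880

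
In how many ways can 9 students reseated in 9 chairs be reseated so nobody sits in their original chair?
!9 = Σ_{j=0}^{9} (-1)^j·9!/j! = 362880 - 362880 + 181440 - 60480 + 15120 - 3024 + 504 - 72 + 9 - 1 = 133496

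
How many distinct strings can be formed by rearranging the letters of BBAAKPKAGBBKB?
13! / (5! × 1! × 3! × 1! × 3!) = 1441440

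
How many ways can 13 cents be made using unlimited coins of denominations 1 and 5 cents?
Coefficient of x^13 in 1/(1-x^1) · 1/(1-x^5). Use j coins of 5 for j = 0..⌊13/5⌋ = 2, the rest in 1s: 2 + 1 = 3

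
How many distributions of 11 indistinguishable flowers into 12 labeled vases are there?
C(11+12-1, 12-1) = C(22, 11) = 705432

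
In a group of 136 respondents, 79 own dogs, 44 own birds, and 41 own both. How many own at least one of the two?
|A∪B| = |A| + |B| - |A∩B| = 79 + 44 - 41 = 82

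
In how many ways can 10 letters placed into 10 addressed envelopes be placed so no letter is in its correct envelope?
!10 = Σ_{j=0}^{10} (-1)^j·10!/j! = 3628800 - 3628800 + 1814400 - 604800 + 151200 - 30240 + 5040 - 720 + 90 - 10 + 1 = 1334961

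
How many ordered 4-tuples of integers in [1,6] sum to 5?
Coefficient of x^5 in (x + x² + ... + x^6)^4. By inclusion-exclusion on dice exceeding 6: Σ_j (-1)^j C(4,j)·C(5-1-6j, 3) = C(4,0)·C(4,3) = 1·4 = 4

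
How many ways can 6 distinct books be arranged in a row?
6! = 720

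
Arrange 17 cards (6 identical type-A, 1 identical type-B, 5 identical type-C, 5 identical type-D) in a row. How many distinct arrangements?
17! / (6! × 1! × 5! × 5!) = 34306272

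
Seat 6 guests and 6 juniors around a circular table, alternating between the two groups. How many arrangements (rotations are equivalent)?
Fix one of the guests: (6-1)! ways for the remaining guests, × 6! ways for the juniors = 120 × 720 = 86400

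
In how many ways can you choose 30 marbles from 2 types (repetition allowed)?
C(30+2-1, 2-1) = C(31, 1) = 31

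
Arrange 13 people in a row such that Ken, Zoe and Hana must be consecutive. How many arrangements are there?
Treat the 3 as one block: (13-3+1)! × 3! = 39916800 × 6 = 239500800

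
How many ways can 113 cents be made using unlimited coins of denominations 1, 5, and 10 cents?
Coefficient of x^113 in 1/(1-x^1) · 1/(1-x^5) · 1/(1-x^10). Case on j = number of 10-cent coins (j = 0..11); remainder r = 113 - 10j is made from {1,5} in ⌊r/5⌋+1 ways. r = 113, 103, 93, 83, 73, 63, 53, 43, 33, 23, 13, 3 → 23 + 21 + 19 + 17 + 15 + 13 + 11 + 9 + 7 + 5 + 3 + 1 = 144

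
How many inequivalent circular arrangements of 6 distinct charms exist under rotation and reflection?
(6-1)!/2 = 120/2 = 60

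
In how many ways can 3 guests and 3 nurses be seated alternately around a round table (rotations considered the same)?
Fix one of the guests: (3-1)! ways for the remaining guests, × 3! ways for the nurses = 2 × 6 = 12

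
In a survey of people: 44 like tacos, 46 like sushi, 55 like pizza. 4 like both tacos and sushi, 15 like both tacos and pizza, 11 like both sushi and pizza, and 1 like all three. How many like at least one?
|A∪B∪C| = 44+46+55-4-15-11+1 = 116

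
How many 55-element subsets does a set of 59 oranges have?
C(59,55) = 59!/(55!×4!) = 455126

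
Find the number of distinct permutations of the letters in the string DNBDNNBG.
8! / (1! × 3! × 2! × 2!) = 1680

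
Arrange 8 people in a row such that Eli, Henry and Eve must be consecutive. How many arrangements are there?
Treat the 3 as one block: (8-3+1)! × 3! = 720 × 6 = 4320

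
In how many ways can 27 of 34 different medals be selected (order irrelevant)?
C(34,27) = 34!/(27!×7!) = 5379616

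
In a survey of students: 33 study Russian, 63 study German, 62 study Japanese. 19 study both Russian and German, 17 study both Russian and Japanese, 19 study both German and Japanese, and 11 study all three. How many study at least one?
|A∪B∪C| = 33+63+62-19-17-19+11 = 114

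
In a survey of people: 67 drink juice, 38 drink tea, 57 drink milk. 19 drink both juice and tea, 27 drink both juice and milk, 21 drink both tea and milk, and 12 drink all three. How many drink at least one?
|A∪B∪C| = 67+38+57-19-27-21+12 = 107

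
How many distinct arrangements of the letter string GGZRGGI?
7! / (1! × 1! × 1! × 4!) = 210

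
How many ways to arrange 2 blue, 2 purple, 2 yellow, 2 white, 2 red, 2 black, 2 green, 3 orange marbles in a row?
17! / (2! × 2! × 2! × 2! × 2! × 2! × 2! × 3!) = 463134672000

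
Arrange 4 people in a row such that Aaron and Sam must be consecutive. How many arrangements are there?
Treat the 2 as one block: (4-2+1)! × 2! = 6 × 2 = 12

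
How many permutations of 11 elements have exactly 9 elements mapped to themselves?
Choose the 9 fixed points C(11,9) = 55, derange the rest: !2 = Σ_{j=0}^{2} (-1)^j·2!/j! = 2 - 2 + 1 = 1. Product = 55 × 1 = 55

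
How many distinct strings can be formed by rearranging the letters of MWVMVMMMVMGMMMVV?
16! / (1! × 9! × 5! × 1!) = 480480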